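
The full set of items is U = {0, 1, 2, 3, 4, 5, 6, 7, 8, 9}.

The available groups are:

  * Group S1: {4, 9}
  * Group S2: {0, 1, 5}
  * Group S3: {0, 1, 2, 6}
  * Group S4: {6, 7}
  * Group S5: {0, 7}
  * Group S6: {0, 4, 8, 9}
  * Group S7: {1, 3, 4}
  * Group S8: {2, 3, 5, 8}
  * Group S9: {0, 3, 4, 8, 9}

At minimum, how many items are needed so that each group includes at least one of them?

The 4 items {1, 2, 7, 9} hit every group.
No choice of 3 items meets every group, so 4 is the minimum.

4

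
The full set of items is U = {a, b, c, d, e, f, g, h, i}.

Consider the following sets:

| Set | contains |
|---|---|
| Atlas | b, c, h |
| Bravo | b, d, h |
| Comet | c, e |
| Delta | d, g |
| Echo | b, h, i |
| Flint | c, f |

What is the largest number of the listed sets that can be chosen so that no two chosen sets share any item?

Delta, Echo, Flint are pairwise disjoint (Delta={d,g}; Echo={b,h,i}; Flint={c,f}).
Every remaining set overlaps one of these, and no 4 of the listed sets are pairwise disjoint, so 3 is the maximum.

3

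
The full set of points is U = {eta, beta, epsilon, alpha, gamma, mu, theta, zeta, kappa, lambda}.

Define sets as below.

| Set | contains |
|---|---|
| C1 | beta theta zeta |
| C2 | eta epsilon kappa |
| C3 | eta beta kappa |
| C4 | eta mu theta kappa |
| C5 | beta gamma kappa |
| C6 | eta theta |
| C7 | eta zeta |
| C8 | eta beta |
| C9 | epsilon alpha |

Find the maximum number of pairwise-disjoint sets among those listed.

3

C5, C7, C9 are pairwise disjoint (C5={beta,gamma,kappa}; C7={eta,zeta}; C9={epsilon,alpha}).
Every remaining set overlaps one of these, and no 4 of the listed sets are pairwise disjoint, so 3 is the maximum.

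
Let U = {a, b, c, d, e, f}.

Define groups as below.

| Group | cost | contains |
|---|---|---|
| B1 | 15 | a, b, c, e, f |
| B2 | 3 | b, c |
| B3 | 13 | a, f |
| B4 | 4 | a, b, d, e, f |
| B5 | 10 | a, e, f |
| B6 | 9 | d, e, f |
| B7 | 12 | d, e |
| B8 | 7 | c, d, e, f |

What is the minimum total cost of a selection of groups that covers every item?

7

B2, B4 together cover every item (B2 ∪ B4 = {a, b, c, d, e, f}); total cost 3 + 4 = 7.
No covering selection has total cost below 7.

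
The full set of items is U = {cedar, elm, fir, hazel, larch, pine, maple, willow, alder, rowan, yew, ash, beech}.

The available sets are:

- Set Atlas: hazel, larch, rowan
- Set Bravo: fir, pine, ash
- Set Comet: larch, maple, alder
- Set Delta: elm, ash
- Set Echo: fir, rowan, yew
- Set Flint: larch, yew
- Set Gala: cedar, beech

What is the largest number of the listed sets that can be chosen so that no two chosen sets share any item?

4

Comet, Delta, Echo, Gala are pairwise disjoint (Comet={larch,maple,alder}; Delta={elm,ash}; Echo={fir,rowan,yew}; Gala={cedar,beech}).
Every remaining set overlaps one of these, and no 5 of the listed sets are pairwise disjoint, so 4 is the maximum.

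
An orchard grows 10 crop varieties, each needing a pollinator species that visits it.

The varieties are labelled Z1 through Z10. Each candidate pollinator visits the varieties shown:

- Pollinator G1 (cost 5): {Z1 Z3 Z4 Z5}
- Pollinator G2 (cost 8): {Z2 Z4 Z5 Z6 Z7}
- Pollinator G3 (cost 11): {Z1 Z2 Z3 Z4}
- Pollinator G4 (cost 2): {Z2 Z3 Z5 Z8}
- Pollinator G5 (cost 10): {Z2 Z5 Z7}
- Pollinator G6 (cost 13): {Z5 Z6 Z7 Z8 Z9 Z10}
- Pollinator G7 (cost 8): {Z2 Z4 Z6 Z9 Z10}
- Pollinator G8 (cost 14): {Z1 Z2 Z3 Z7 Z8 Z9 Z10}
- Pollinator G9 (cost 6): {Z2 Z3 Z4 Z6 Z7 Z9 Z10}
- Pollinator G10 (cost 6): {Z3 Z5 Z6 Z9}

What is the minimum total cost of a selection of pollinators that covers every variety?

13

G1, G4, G9 together cover every variety (G1 ∪ G4 ∪ G9 = {Z1, Z2, Z3, Z4, Z5, Z6, Z7, Z8, Z9, Z10}); total cost 5 + 2 + 6 = 13.
No covering selection has total cost below 13.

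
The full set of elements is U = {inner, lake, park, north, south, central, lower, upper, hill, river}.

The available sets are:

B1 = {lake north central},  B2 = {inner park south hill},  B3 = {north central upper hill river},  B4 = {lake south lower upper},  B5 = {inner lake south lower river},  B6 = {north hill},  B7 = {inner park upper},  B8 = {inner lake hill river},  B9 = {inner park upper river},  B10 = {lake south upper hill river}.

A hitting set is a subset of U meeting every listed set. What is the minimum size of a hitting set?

3

H = {inner, north, upper} meets every set (each contains at least one member of H), and |H| = 3.
No choice of 2 elements meets every set, so 3 is the minimum.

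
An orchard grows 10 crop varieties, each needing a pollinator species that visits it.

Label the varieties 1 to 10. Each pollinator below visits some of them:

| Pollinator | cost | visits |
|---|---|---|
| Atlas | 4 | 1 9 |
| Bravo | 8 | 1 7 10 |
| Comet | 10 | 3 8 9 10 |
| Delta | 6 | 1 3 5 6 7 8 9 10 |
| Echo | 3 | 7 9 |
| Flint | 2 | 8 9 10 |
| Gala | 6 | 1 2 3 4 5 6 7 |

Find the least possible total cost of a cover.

Flint, Gala together cover every variety (Flint ∪ Gala = {1, 2, 3, 4, 5, 6, 7, 8, 9, 10}); total cost 2 + 6 = 8.
No covering selection has total cost below 8.

8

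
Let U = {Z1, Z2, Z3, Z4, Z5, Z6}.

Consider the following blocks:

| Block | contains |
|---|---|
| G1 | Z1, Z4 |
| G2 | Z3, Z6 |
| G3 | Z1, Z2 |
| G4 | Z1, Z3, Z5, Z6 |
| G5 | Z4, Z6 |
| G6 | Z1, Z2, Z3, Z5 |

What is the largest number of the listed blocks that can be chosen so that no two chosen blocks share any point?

G1, G2 are pairwise disjoint (G1={Z1,Z4}; G2={Z3,Z6}).
Every remaining block overlaps one of these, and no 3 of the listed blocks are pairwise disjoint, so 2 is the maximum.

2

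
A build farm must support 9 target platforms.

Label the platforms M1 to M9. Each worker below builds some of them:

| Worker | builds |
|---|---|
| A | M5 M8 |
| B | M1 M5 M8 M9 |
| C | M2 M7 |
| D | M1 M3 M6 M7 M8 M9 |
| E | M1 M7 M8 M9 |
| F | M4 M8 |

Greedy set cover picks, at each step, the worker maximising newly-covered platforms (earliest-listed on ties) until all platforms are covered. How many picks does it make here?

Greedy: pick D (covers 6 new) → pick A (covers 1 new) → pick C (covers 1 new) → pick F (covers 1 new). Total picks: 4.

4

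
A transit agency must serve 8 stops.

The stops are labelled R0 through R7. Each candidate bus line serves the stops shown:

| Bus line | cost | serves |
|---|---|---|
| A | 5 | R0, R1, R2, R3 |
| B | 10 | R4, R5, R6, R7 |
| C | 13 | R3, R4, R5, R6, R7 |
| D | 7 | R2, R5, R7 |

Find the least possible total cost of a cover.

15

A, B together cover every stop (A ∪ B = {R0, R1, R2, R3, R4, R5, R6, R7}); total cost 5 + 10 = 15.
No covering selection has total cost below 15.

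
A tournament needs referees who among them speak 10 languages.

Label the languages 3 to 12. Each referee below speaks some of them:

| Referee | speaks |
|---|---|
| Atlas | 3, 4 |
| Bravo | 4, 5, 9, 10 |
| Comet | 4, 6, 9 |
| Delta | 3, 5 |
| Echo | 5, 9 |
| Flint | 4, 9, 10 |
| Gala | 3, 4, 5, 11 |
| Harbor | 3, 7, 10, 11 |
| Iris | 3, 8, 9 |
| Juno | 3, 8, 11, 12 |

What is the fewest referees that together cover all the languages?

4

Take {Comet, Echo, Harbor, Juno}. Their union is {3, 4, 5, 6, 7, 8, 9, 10, 11, 12}, which is all 10 languages.
No 3 of the 10 referees cover everything (all 120 combinations miss at least one language), so 4 is optimal.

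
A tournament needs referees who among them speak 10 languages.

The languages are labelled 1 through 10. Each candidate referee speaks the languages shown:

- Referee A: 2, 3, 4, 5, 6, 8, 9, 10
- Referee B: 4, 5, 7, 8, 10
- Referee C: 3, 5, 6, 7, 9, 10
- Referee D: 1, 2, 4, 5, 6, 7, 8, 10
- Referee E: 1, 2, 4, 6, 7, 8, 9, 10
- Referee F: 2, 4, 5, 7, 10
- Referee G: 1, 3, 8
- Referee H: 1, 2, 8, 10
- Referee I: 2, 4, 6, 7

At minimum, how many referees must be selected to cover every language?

2

A and D together: A ∪ D = {1, 2, 3, 4, 5, 6, 7, 8, 9, 10} — every language is covered.
No single referee has all 10 languages (the largest, A, has 8), so 2 is optimal.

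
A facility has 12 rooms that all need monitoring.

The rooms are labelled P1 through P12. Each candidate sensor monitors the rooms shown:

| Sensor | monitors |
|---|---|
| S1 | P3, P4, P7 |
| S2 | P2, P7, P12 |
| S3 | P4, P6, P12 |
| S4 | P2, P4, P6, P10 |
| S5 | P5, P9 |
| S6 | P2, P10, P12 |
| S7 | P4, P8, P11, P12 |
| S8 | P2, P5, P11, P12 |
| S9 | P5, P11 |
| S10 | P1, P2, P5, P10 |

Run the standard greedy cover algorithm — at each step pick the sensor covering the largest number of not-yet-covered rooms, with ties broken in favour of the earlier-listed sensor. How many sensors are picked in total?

Greedy: pick S4 (covers 4 new) → pick S7 (covers 3 new) → pick S1 (covers 2 new) → pick S5 (covers 2 new) → pick S10 (covers 1 new). Total picks: 5.

5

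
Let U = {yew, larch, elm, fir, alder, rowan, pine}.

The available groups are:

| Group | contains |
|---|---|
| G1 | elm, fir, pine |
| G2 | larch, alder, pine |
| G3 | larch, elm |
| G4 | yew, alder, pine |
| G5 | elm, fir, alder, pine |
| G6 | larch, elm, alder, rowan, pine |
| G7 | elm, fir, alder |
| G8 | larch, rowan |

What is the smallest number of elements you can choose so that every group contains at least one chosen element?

H = {larch, fir, alder} meets every group (each contains at least one member of H), and |H| = 3.
No choice of 2 elements meets every group, so 3 is the minimum.

3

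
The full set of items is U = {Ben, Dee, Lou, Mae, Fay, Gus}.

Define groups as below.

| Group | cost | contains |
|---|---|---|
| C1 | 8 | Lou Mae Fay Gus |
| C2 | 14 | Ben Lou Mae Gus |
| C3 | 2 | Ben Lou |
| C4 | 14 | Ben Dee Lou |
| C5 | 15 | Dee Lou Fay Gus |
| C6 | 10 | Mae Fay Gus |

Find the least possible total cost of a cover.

C1, C4 together cover every item (C1 ∪ C4 = {Ben, Dee, Lou, Mae, Fay, Gus}); total cost 8 + 14 = 22.
The greedy pick C3, C1, C4 costs 24; no covering selection beats 22.

22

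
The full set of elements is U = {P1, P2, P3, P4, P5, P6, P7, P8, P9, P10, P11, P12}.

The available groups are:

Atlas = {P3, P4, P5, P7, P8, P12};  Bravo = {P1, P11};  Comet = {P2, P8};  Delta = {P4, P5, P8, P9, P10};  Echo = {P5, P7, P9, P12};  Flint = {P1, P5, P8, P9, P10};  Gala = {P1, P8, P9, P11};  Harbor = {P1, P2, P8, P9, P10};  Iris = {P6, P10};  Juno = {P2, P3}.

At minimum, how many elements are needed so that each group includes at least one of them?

H = {P2, P10, P11, P12} meets every group (each contains at least one member of H), and |H| = 4.
The groups Bravo, Echo, Iris, Juno are pairwise disjoint, so any hitting set needs a separate element for each — at least 4. Hence 4 is optimal.

4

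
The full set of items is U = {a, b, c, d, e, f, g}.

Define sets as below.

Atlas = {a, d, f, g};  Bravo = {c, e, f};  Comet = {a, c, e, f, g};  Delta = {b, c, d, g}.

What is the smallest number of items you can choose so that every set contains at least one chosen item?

Take H = {e, g}. Each listed set contains at least one of these, so H is a hitting set of size 2.
No single item lies in every set, so at least 2 are needed and 2 is optimal.

2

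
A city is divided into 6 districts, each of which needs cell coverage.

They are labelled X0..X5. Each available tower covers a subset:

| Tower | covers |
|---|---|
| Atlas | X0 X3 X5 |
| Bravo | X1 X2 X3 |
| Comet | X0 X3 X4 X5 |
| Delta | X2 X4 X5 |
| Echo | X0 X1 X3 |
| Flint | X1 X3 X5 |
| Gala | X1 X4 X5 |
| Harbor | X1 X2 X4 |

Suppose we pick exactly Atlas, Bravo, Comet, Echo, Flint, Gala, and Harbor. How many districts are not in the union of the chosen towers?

0

Union of Atlas, Bravo, Comet, Echo, Flint, Gala, Harbor = {X0, X1, X2, X3, X4, X5} — that's every district, so 0 are uncovered.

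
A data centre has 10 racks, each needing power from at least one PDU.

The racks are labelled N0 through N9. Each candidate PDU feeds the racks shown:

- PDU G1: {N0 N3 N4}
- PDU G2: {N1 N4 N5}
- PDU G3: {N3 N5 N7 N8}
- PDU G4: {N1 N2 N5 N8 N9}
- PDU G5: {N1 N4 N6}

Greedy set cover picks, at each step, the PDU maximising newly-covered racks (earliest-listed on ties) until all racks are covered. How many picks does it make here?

Greedy: pick G4 (covers 5 new) → pick G1 (covers 3 new) → pick G3 (covers 1 new) → pick G5 (covers 1 new). Total picks: 4.

4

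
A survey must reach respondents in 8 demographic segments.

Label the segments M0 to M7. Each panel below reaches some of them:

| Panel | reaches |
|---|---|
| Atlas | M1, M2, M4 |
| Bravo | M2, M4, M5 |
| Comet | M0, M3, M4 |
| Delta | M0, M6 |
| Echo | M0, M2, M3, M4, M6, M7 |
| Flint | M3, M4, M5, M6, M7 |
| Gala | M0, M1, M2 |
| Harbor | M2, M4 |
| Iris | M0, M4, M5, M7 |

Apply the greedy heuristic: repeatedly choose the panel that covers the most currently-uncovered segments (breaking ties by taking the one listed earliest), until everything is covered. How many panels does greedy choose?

Greedy: pick Echo (covers 6 new) → pick Atlas (covers 1 new) → pick Bravo (covers 1 new). Total picks: 3.
(The true minimum cover uses only 2 panels, so greedy is not optimal here.)

3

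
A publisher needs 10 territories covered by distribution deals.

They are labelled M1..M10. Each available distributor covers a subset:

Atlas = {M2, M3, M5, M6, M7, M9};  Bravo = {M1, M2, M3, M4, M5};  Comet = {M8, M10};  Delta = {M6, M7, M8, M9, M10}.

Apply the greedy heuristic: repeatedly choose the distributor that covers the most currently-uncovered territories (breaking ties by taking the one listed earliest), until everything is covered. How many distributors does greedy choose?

3

Greedy: pick Atlas (covers 6 new) → pick Bravo (covers 2 new) → pick Comet (covers 2 new). Total picks: 3.
(The true minimum cover uses only 2 distributors, so greedy is not optimal here.)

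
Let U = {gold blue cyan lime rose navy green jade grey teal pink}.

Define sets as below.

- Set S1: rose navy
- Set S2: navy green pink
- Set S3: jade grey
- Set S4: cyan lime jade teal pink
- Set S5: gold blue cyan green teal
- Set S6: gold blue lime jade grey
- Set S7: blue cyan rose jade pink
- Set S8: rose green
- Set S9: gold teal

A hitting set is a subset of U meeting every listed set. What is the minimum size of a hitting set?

4

Take H = {rose, green, grey, teal}. Each listed set contains at least one of these, so H is a hitting set of size 4.
No choice of 3 points meets every set, so 4 is the minimum.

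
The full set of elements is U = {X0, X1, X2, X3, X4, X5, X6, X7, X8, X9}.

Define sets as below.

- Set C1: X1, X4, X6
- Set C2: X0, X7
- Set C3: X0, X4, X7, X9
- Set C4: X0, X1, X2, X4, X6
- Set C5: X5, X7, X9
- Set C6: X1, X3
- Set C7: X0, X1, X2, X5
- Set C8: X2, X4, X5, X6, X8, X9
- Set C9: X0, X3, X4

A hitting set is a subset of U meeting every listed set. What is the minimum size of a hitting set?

H = {X0, X1, X9} meets every set (each contains at least one member of H), and |H| = 3.
The sets C2, C6, C8 are pairwise disjoint, so any hitting set needs a separate element for each — at least 3. Hence 3 is optimal.

3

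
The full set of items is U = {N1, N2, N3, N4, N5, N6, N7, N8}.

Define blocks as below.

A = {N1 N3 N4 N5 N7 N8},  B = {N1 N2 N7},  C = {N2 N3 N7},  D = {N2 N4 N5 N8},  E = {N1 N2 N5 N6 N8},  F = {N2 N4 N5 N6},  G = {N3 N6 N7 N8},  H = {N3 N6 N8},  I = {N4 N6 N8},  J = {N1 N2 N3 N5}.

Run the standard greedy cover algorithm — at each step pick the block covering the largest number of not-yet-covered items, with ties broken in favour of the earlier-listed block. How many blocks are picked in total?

2

Greedy: pick A (covers 6 new) → pick E (covers 2 new). Total picks: 2.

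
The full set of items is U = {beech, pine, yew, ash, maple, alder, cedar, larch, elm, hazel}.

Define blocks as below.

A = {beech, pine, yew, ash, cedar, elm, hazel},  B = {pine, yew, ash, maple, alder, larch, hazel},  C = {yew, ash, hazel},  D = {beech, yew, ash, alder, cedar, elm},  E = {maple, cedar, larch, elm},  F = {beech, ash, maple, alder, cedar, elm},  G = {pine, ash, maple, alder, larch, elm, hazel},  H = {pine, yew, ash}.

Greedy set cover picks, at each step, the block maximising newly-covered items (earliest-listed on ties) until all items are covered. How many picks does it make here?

Greedy: pick A (covers 7 new) → pick B (covers 3 new). Total picks: 2.

2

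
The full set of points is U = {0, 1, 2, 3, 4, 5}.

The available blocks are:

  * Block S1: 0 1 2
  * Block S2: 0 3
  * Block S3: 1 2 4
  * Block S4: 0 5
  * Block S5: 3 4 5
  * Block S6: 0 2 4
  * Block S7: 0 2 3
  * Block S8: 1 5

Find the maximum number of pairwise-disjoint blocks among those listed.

S2, S3 are pairwise disjoint (S2={0,3}; S3={1,2,4}).
Every remaining block overlaps one of these, and no 3 of the listed blocks are pairwise disjoint, so 2 is the maximum.

2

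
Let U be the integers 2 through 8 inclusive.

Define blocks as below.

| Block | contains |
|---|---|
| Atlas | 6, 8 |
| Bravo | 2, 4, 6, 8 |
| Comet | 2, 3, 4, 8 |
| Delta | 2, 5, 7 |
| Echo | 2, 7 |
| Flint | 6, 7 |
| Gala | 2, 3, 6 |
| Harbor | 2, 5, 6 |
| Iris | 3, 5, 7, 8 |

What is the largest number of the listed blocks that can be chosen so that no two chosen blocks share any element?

2

Atlas, Echo are pairwise disjoint (Atlas={6,8}; Echo={2,7}).
Every remaining block overlaps one of these, and no 3 of the listed blocks are pairwise disjoint, so 2 is the maximum.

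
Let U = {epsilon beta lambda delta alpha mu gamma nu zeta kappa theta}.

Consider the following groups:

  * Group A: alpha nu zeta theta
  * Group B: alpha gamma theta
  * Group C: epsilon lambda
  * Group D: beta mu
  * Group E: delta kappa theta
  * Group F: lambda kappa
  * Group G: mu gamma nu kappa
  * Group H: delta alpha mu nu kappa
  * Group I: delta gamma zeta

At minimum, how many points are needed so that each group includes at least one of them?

4

Take T = {lambda, mu, zeta, theta}. Each listed group contains at least one of these, so T is a hitting set of size 4.
No choice of 3 points meets every group, so 4 is the minimum.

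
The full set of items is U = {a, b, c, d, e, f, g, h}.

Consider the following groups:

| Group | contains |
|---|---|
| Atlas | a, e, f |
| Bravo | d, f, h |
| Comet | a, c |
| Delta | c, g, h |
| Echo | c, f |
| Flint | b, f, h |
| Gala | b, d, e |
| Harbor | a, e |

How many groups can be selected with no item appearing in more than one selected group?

Bravo, Comet are pairwise disjoint (Bravo={d,f,h}; Comet={a,c}).
Every remaining group overlaps one of these, and no 3 of the listed groups are pairwise disjoint, so 2 is the maximum.

2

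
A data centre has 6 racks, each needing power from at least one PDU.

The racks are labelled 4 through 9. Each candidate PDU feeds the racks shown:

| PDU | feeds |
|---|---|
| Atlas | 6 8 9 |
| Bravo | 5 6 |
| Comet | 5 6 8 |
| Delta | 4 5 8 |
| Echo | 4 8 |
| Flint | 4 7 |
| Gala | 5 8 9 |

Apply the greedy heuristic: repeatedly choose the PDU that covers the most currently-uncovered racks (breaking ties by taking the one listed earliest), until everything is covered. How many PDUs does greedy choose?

Greedy: pick Atlas (covers 3 new) → pick Delta (covers 2 new) → pick Flint (covers 1 new). Total picks: 3.

3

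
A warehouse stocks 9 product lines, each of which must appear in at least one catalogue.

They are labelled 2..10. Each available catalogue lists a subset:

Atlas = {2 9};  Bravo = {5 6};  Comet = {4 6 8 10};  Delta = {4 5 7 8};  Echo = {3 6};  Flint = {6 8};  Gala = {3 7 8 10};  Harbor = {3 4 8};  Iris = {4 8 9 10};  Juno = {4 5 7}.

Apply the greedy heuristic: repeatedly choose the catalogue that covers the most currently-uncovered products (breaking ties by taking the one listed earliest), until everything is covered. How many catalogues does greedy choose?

Greedy: pick Comet (covers 4 new) → pick Atlas (covers 2 new) → pick Delta (covers 2 new) → pick Echo (covers 1 new). Total picks: 4.

4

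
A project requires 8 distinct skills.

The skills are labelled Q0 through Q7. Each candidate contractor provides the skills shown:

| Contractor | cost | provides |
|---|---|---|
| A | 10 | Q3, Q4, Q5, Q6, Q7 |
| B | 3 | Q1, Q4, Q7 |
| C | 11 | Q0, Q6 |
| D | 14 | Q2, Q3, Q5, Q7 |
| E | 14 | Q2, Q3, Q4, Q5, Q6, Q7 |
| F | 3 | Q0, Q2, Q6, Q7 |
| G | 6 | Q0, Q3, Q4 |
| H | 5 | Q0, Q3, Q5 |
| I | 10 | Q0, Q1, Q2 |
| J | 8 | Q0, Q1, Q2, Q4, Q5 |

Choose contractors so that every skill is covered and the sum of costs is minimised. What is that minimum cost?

11

B, F, H together cover every skill (B ∪ F ∪ H = {Q0, Q1, Q2, Q3, Q4, Q5, Q6, Q7}); total cost 3 + 3 + 5 = 11.
No covering selection has total cost below 11.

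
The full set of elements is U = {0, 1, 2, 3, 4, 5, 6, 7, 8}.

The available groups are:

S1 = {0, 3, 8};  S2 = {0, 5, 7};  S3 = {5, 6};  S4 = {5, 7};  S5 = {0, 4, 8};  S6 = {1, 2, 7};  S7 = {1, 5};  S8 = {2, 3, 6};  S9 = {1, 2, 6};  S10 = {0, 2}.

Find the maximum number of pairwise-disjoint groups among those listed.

3

S4, S5, S9 are pairwise disjoint (S4={5,7}; S5={0,4,8}; S9={1,2,6}).
Every remaining group overlaps one of these, and no 4 of the listed groups are pairwise disjoint, so 3 is the maximum.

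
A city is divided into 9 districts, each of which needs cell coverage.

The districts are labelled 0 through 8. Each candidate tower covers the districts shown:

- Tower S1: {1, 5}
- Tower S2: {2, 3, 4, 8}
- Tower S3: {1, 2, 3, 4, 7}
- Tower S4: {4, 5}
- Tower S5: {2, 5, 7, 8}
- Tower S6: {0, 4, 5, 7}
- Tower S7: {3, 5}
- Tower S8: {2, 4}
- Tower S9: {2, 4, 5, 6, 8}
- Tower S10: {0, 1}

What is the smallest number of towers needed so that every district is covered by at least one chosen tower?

Take {S3, S9, S10}. Their union is {0, 1, 2, 3, 4, 5, 6, 7, 8}, which is all 9 districts.
Only S9 contains 6, so S9 is forced; the remaining 4 districts need at least 2 more towers (each remaining tower adds at most 3) — so at least 3 towers are needed, and 3 is optimal.

3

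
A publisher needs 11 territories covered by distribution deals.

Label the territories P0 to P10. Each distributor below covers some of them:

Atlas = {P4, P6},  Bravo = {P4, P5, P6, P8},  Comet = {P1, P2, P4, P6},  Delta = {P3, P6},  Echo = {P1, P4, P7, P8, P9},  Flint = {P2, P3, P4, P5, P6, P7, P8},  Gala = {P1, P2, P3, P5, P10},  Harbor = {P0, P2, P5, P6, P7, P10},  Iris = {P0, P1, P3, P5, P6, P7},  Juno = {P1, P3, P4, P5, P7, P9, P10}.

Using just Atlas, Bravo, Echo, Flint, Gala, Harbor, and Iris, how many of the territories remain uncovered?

0

Union of Atlas, Bravo, Echo, Flint, Gala, Harbor, Iris = {P0, P1, P2, P3, P4, P5, P6, P7, P8, P9, P10} — that's every territory, so 0 are uncovered.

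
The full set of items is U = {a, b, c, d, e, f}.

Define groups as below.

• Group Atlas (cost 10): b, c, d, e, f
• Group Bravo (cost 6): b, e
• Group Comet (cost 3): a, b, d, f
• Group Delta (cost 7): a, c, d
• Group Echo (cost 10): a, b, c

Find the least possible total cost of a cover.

Atlas, Comet together cover every item (Atlas ∪ Comet = {a, b, c, d, e, f}); total cost 10 + 3 = 13.
No covering selection has total cost below 13.

13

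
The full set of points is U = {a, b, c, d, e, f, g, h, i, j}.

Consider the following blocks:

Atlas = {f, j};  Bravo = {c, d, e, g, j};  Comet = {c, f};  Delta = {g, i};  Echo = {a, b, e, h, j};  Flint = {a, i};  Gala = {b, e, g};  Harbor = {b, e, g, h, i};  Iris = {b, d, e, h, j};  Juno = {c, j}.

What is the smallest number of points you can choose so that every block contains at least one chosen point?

4

Take T = {a, f, g, j}. Each listed block contains at least one of these, so T is a hitting set of size 4.
No choice of 3 points meets every block, so 4 is the minimum.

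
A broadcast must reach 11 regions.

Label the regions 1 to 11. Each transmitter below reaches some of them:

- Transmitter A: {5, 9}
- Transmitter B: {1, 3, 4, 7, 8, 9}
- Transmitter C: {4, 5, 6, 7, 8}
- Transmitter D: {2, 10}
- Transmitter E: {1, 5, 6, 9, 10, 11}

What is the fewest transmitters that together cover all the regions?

B and D and E together: B ∪ D ∪ E = {1, 2, 3, 4, 5, 6, 7, 8, 9, 10, 11} — every region is covered.
Only D contains 2, so D is forced; the remaining 9 regions need at least 2 more transmitters (each remaining transmitter adds at most 6) — so at least 3 transmitters are needed, and 3 is optimal.

3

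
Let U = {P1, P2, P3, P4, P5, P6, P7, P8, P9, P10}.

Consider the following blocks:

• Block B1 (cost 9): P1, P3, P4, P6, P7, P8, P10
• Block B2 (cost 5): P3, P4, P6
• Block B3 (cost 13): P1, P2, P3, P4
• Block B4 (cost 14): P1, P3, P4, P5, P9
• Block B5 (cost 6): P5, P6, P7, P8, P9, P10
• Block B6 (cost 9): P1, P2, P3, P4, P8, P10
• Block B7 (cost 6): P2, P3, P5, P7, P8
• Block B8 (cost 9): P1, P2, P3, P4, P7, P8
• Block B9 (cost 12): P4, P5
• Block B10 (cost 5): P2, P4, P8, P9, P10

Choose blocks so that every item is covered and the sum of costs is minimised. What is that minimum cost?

15

B5, B8 together cover every item (B5 ∪ B8 = {P1, P2, P3, P4, P5, P6, P7, P8, P9, P10}); total cost 6 + 9 = 15.
No covering selection has total cost below 15.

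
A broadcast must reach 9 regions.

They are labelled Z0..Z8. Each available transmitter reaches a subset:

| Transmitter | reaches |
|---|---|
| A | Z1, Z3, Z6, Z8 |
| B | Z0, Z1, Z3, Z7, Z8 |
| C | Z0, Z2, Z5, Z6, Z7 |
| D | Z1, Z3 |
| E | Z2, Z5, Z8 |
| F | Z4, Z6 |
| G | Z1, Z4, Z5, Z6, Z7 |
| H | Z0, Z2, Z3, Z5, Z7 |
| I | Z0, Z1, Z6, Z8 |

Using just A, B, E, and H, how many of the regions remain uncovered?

Union of A, B, E, H = {Z0, Z1, Z2, Z3, Z5, Z6, Z7, Z8}.
Not covered: Z4 — 1 region.

1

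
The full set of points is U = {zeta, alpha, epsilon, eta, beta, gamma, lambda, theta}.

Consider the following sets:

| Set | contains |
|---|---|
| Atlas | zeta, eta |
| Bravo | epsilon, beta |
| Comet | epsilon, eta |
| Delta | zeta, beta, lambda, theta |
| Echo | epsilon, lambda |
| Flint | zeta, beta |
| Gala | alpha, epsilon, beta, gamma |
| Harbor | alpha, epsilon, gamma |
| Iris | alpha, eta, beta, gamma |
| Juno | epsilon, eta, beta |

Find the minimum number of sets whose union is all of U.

3

Take {Comet, Delta, Gala}. Their union is {zeta, alpha, epsilon, eta, beta, gamma, lambda, theta}, which is all 8 points.
Only Delta contains theta, so Delta is forced; the remaining 4 points need at least 2 more sets (each remaining set adds at most 3) — so at least 3 sets are needed, and 3 is optimal.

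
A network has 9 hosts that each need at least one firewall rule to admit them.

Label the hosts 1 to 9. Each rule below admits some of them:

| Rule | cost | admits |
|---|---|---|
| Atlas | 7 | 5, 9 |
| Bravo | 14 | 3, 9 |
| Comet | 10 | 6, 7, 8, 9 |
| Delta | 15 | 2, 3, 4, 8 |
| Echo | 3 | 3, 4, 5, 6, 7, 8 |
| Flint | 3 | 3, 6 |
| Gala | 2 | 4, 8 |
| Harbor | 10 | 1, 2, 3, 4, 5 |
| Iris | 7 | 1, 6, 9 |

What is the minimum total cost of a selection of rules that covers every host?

Echo, Harbor, Iris together cover every host (Echo ∪ Harbor ∪ Iris = {1, 2, 3, 4, 5, 6, 7, 8, 9}); total cost 3 + 10 + 7 = 20.
No covering selection has total cost below 20.

20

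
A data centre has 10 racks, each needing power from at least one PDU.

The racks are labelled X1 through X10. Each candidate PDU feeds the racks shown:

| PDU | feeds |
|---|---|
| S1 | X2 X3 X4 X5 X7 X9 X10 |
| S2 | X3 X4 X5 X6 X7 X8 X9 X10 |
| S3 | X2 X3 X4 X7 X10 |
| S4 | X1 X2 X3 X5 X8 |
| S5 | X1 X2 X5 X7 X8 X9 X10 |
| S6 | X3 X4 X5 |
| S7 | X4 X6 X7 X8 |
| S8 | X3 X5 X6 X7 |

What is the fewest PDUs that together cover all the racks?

2

Take {S2, S5}. Their union is {X1, X2, X3, X4, X5, X6, X7, X8, X9, X10}, which is all 10 racks.
No single PDU has all 10 racks (the largest, S2, has 8), so 2 is optimal.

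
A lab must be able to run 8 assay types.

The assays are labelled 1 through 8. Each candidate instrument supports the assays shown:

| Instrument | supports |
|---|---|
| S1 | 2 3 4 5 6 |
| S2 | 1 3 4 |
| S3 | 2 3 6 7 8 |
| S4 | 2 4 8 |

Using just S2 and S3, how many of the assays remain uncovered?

1

Union of S2, S3 = {1, 2, 3, 4, 6, 7, 8}.
Not covered: 5 — 1 assay.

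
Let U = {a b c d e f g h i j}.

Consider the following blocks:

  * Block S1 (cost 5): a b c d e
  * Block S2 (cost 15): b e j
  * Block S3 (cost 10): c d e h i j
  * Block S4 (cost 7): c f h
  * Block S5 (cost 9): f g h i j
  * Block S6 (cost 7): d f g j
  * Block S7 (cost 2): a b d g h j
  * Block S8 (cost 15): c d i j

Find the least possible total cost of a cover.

S1, S5 together cover every point (S1 ∪ S5 = {a, b, c, d, e, f, g, h, i, j}); total cost 5 + 9 = 14.
The greedy pick S7, S1, S5 costs 16; no covering selection beats 14.

14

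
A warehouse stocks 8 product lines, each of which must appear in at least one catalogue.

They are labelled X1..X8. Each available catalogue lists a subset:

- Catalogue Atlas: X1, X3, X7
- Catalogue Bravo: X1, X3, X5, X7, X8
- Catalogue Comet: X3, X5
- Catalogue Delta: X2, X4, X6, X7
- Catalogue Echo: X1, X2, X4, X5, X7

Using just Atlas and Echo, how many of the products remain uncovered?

Union of Atlas, Echo = {X1, X2, X3, X4, X5, X7}.
Not covered: X6, X8 — 2 products.

2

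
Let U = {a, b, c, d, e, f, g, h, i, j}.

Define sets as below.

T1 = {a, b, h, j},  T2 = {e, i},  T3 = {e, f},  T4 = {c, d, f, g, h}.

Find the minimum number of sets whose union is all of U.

3

Take {T1, T2, T4}. Their union is {a, b, c, d, e, f, g, h, i, j}, which is all 10 points.
Only T1 contains a, so T1 is forced; the remaining 6 points need at least 2 more sets (each remaining set adds at most 4) — so at least 3 sets are needed, and 3 is optimal.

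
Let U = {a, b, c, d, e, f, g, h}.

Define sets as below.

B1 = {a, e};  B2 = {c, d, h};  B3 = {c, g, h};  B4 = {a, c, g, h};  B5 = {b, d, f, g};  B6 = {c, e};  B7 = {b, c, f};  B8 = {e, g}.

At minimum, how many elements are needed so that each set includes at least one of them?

T = {c, e, g} meets every set (each contains at least one member of T), and |T| = 3.
No choice of 2 elements meets every set, so 3 is the minimum.

3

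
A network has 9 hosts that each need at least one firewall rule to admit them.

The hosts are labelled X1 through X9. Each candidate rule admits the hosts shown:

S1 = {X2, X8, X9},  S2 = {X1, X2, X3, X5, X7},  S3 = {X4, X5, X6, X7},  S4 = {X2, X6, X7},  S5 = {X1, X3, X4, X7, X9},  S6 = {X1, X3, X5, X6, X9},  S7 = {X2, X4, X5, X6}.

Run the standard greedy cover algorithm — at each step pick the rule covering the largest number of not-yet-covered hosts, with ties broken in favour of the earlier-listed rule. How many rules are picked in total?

Greedy: pick S2 (covers 5 new) → pick S1 (covers 2 new) → pick S3 (covers 2 new). Total picks: 3.

3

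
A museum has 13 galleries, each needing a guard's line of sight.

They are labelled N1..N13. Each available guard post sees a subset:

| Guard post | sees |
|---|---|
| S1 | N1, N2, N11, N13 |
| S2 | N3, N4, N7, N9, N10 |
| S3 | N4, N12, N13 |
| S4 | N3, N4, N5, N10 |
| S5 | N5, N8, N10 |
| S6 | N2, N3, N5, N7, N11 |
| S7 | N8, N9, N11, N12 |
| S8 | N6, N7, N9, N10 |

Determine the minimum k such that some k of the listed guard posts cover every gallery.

S1 and S4 and S7 and S8 together: S1 ∪ S4 ∪ S7 ∪ S8 = {N1, N2, N3, N4, N5, N6, N7, N8, N9, N10, N11, N12, N13} — every gallery is covered.
Only S8 contains N6, so S8 is forced; the remaining 9 galleries need at least 3 more guard posts (each remaining guard post adds at most 4) — so at least 4 guard posts are needed, and 4 is optimal.

4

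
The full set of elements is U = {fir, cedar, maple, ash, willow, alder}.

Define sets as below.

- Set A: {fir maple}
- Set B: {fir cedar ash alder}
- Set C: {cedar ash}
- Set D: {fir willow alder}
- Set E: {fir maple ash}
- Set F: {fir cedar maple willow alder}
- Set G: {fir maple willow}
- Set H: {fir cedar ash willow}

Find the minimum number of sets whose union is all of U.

2

B and F together: B ∪ F = {fir, cedar, maple, ash, willow, alder} — every element is covered.
No single set has all 6 elements (the largest, F, has 5), so 2 is optimal.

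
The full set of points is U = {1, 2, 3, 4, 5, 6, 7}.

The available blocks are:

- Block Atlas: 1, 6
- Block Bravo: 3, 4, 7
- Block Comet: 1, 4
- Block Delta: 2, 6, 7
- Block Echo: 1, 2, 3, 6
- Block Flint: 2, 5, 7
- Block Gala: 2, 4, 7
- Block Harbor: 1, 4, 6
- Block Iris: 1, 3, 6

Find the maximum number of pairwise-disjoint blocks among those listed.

Gala, Iris are pairwise disjoint (Gala={2,4,7}; Iris={1,3,6}).
Every remaining block overlaps one of these, and no 3 of the listed blocks are pairwise disjoint, so 2 is the maximum.

2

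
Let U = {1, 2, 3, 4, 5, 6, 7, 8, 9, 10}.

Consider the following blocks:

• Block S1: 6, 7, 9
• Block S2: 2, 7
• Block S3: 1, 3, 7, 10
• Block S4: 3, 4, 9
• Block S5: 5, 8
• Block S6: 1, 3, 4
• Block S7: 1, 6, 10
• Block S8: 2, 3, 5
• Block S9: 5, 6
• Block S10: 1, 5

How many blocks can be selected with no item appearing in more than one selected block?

S2, S4, S5, S7 are pairwise disjoint (S2={2,7}; S4={3,4,9}; S5={5,8}; S7={1,6,10}).
Every remaining block overlaps one of these, and no 5 of the listed blocks are pairwise disjoint, so 4 is the maximum.

4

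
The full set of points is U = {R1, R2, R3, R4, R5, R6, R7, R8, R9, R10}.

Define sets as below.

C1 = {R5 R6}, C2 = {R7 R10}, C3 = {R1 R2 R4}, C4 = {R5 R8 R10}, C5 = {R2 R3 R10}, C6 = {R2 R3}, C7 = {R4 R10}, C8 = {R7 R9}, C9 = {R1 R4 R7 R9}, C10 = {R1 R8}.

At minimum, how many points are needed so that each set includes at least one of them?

Take H = {R1, R2, R6, R9, R10}. Each listed set contains at least one of these, so H is a hitting set of size 5.
The sets C1, C6, C7, C8, C10 are pairwise disjoint, so any hitting set needs a separate point for each — at least 5. Hence 5 is optimal.

5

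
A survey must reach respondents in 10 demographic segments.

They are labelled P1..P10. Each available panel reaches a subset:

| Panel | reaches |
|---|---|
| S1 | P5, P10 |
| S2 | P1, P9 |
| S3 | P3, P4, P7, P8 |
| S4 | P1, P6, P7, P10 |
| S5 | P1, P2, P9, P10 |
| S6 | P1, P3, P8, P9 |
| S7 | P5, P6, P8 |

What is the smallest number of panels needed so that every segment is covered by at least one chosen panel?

3

Take {S3, S5, S7}. Their union is {P1, P2, P3, P4, P5, P6, P7, P8, P9, P10}, which is all 10 segments.
Each panel has at most 4 segments, and 2·4 = 8 < 10 — so at least 3 panels are needed, and 3 is optimal.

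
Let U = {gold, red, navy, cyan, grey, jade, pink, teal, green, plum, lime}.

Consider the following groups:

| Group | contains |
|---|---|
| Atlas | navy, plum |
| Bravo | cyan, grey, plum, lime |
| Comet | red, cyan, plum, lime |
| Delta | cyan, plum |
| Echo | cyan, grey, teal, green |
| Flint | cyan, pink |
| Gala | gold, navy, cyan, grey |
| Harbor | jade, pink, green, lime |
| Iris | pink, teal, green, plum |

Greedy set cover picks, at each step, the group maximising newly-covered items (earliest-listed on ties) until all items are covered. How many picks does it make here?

Greedy: pick Bravo (covers 4 new) → pick Harbor (covers 3 new) → pick Gala (covers 2 new) → pick Comet (covers 1 new) → pick Echo (covers 1 new). Total picks: 5.
(The true minimum cover uses only 4 groups, so greedy is not optimal here.)

5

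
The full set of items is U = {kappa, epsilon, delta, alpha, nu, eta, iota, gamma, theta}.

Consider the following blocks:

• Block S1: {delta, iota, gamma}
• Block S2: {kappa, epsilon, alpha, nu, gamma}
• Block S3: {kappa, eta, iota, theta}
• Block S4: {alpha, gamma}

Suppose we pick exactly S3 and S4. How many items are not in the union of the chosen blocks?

3

Union of S3, S4 = {kappa, alpha, eta, iota, gamma, theta}.
Not covered: epsilon, delta, nu — 3 items.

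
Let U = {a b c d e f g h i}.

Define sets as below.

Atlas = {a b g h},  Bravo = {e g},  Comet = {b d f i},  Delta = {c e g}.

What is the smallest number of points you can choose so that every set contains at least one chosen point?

The 2 points {b, e} hit every set.
The sets Comet, Delta are pairwise disjoint, so any hitting set needs a separate point for each — at least 2. Hence 2 is optimal.

2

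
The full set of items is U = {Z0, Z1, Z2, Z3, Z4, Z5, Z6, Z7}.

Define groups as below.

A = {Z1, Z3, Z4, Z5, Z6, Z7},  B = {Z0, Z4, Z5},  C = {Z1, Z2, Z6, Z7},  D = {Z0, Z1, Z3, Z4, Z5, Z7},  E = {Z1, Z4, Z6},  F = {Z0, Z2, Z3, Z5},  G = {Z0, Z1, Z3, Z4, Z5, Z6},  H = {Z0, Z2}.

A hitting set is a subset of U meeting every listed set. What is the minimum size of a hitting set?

2

The 2 items {Z0, Z1} hit every group.
The groups E, H are pairwise disjoint, so any hitting set needs a separate item for each — at least 2. Hence 2 is optimal.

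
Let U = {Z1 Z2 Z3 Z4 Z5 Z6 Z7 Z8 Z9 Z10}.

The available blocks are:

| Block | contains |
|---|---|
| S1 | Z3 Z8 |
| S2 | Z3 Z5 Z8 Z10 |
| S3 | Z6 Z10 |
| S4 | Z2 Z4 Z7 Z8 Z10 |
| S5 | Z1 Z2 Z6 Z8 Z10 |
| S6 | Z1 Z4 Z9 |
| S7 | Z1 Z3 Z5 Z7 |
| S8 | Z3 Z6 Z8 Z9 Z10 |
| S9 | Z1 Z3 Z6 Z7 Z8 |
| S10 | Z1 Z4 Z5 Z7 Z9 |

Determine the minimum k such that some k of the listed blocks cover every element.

3

Take {S5, S8, S10}. Their union is {Z1, Z2, Z3, Z4, Z5, Z6, Z7, Z8, Z9, Z10}, which is all 10 elements.
No 2 of the 10 blocks cover everything (all 45 combinations miss at least one element), so 3 is optimal.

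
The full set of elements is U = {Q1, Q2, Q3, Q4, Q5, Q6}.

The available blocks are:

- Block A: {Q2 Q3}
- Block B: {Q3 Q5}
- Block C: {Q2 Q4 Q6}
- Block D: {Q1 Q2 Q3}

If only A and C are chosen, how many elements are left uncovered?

2

Union of A, C = {Q2, Q3, Q4, Q6}.
Not covered: Q1, Q5 — 2 elements.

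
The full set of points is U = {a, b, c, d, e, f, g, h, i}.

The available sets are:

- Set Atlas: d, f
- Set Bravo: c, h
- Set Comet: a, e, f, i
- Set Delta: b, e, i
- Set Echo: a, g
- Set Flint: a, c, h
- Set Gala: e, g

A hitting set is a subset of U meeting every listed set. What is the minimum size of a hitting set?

T = {e, f, g, h} meets every set (each contains at least one member of T), and |T| = 4.
The sets Atlas, Bravo, Delta, Echo are pairwise disjoint, so any hitting set needs a separate point for each — at least 4. Hence 4 is optimal.

4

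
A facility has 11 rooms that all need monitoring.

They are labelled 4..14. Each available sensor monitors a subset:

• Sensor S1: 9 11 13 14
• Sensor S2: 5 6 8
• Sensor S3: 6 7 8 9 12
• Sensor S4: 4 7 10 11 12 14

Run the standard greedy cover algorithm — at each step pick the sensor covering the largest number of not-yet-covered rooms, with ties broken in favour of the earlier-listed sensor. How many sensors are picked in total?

Greedy: pick S4 (covers 6 new) → pick S2 (covers 3 new) → pick S1 (covers 2 new). Total picks: 3.

3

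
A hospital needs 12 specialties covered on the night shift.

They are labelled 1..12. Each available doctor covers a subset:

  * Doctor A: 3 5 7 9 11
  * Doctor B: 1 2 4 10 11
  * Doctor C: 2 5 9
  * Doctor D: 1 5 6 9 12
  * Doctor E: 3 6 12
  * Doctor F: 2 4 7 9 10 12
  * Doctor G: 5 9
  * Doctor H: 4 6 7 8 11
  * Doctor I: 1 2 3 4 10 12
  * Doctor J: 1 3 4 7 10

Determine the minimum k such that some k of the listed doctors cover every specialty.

3

Take {D, H, I}. Their union is {1, 2, 3, 4, 5, 6, 7, 8, 9, 10, 11, 12}, which is all 12 specialties.
Only H contains 8, so H is forced; the remaining 7 specialties need at least 2 more doctors (each remaining doctor adds at most 5) — so at least 3 doctors are needed, and 3 is optimal.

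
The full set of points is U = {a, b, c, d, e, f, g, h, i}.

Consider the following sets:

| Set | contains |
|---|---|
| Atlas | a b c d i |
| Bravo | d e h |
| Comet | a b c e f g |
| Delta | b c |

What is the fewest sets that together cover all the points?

3

Atlas, Bravo, and Comet cover everything between them: the union {a, b, c, d, e, f, g, h, i} is all of U.
Only Comet contains f, so Comet is forced; the remaining 3 points need at least 2 more sets (each remaining set adds at most 2) — so at least 3 sets are needed, and 3 is optimal.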